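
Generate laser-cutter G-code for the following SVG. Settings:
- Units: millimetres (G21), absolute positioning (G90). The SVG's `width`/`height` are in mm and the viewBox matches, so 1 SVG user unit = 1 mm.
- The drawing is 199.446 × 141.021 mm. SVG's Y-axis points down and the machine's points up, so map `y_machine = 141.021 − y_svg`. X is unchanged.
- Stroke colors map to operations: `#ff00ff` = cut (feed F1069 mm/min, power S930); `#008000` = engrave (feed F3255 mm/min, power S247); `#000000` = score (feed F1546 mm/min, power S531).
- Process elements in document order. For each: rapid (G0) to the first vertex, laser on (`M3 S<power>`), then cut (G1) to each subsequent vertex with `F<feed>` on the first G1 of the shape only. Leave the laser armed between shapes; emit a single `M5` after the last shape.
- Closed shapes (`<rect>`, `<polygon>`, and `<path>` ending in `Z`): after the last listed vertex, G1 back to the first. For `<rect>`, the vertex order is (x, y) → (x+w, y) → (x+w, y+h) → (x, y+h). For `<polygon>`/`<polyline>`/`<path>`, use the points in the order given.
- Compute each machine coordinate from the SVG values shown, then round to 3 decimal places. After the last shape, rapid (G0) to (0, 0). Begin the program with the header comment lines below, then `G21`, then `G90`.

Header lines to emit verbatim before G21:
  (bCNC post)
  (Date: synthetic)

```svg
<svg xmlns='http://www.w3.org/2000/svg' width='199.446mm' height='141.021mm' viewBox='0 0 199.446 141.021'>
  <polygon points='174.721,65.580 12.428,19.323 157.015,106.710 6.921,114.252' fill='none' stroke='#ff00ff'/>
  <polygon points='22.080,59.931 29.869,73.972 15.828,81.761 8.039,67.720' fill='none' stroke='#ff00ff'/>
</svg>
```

Since the viewBox matches the mm dimensions, user units are millimetres directly. The only transform is the Y-flip y_m = 141.021 − y_svg.

Shape 1 is a closed polygon drawn with `<polygon>`. Its stroke #ff00ff means cut at S930, F1069. After flipping Y the toolpath is (174.721,75.441) → (12.428,121.698) → (157.015,34.311) → (6.921,26.769) → (174.721,75.441), returning to the start.

Shape 2 is a regular polygon drawn with `<polygon>`. Its stroke #ff00ff means cut at S930, F1069. After flipping Y the toolpath is (22.080,81.090) → (29.869,67.049) → (15.828,59.260) → (8.039,73.301) → (22.080,81.090), returning to the start.

(bCNC post)
(Date: synthetic)
G21
G90
G0 X174.721 Y75.441
M3 S930
G1 X12.428 Y121.698 F1069
G1 X157.015 Y34.311
G1 X6.921 Y26.769
G1 X174.721 Y75.441
G0 X22.080 Y81.090
M3 S930
G1 X29.869 Y67.049 F1069
G1 X15.828 Y59.260
G1 X8.039 Y73.301
G1 X22.080 Y81.090
M5
G0 X0.000 Y0.000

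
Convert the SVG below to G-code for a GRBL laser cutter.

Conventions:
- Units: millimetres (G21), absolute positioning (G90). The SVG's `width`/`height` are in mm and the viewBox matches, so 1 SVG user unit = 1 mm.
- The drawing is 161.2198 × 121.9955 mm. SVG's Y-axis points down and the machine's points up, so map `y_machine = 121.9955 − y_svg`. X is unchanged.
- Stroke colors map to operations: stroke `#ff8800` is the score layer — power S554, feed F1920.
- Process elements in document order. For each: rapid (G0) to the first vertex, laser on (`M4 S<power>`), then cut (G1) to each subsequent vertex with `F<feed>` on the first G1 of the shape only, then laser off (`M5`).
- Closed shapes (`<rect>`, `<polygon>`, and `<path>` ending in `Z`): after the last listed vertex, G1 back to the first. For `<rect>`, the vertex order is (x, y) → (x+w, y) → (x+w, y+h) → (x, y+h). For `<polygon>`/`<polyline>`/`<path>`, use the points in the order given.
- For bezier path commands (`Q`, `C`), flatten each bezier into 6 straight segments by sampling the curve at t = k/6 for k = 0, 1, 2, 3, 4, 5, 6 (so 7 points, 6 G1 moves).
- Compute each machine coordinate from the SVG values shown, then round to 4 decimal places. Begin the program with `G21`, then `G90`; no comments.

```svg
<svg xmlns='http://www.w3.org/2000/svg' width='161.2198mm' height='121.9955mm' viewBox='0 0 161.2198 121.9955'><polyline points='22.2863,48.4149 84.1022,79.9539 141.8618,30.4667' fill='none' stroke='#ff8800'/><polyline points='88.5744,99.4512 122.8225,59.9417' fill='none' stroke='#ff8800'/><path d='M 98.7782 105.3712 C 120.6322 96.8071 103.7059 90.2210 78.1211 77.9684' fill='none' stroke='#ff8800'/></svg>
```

G21
G90
G0 X22.2863 Y73.5806
M4 S554
G1 X84.1022 Y42.0416 F1920
G1 X141.8618 Y91.5288
M5
G0 X88.5744 Y22.5443
M4 S554
G1 X122.8225 Y62.0538 F1920
M5
G0 X98.7782 Y16.6243
M4 S554
G1 X106.6130 Y20.7769 F1920
G1 X108.8211 Y24.8122
G1 X106.2392 Y28.9425
G1 X99.7041 Y33.3802
G1 X90.0525 Y38.3376
G1 X78.1211 Y44.0271
M5

Since the viewBox matches the mm dimensions, user units are millimetres directly. The only transform is the Y-flip y_m = 121.9955 − y_svg.

Shape 1 is a open polyline drawn with `<polyline>`. Its stroke #ff8800 means score at S554, F1920. After flipping Y the toolpath is (22.2863,73.5806) → (84.1022,42.0416) → (141.8618,91.5288).

Shape 2 is a line segment drawn with `<polyline>`. Its stroke #ff8800 means score at S554, F1920. After flipping Y the toolpath is (88.5744,22.5443) → (122.8225,62.0538).

Shape 3 is a cubic bezier drawn with `<path>`. Its stroke #ff8800 means score at S554, F1920. After flipping Y the toolpath is (98.7782,16.6243) → (106.6130,20.7769) → (108.8211,24.8122) → (106.2392,28.9425) → (99.7041,33.3802) → (90.0525,38.3376) → (78.1211,44.0271).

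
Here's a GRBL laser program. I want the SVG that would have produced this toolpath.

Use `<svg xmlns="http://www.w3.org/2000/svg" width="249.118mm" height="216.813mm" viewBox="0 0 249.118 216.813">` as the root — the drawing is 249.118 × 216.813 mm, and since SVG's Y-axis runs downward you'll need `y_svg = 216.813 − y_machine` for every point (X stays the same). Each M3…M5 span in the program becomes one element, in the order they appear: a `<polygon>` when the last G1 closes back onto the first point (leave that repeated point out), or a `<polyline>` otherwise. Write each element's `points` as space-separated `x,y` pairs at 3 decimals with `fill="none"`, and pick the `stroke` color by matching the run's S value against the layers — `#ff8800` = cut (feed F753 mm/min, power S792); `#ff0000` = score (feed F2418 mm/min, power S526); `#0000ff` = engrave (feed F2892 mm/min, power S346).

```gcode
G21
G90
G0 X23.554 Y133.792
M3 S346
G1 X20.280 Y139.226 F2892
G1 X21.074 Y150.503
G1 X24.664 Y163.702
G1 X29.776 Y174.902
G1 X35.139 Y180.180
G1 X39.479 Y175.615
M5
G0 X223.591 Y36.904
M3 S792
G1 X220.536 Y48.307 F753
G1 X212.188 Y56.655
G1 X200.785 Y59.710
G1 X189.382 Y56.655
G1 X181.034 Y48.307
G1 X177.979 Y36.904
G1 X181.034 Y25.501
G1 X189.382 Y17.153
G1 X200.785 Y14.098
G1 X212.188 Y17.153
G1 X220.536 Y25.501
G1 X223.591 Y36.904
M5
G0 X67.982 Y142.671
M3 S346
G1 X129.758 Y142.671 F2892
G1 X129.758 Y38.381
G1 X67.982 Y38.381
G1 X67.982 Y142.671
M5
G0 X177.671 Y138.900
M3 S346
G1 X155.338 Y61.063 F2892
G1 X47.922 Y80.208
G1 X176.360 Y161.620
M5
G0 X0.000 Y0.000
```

<svg xmlns="http://www.w3.org/2000/svg" width="249.118mm" height="216.813mm" viewBox="0 0 249.118 216.813">
  <polyline points="23.554,83.021 20.280,77.587 21.074,66.310 24.664,53.111 29.776,41.911 35.139,36.633 39.479,41.198" fill="none" stroke="#0000ff"/>
  <polygon points="223.591,179.909 220.536,168.506 212.188,160.158 200.785,157.103 189.382,160.158 181.034,168.506 177.979,179.909 181.034,191.312 189.382,199.660 200.785,202.715 212.188,199.660 220.536,191.312" fill="none" stroke="#ff8800"/>
  <polygon points="67.982,74.142 129.758,74.142 129.758,178.432 67.982,178.432" fill="none" stroke="#0000ff"/>
  <polyline points="177.671,77.913 155.338,155.750 47.922,136.605 176.360,55.193" fill="none" stroke="#0000ff"/>
</svg>

y_svg = 216.813 − y_m.

[1] S346→`#0000ff` (engrave); open run; points: 23.554,83.021 20.280,77.587 21.074,66.310 24.664,53.111 29.776,41.911 35.139,36.633 39.479,41.198

[2] S792→`#ff8800` (cut); closed run; points: 223.591,179.909 220.536,168.506 212.188,160.158 200.785,157.103 189.382,160.158 181.034,168.506 177.979,179.909 181.034,191.312 189.382,199.660 200.785,202.715 212.188,199.660 220.536,191.312

[3] S346→`#0000ff` (engrave); closed run; points: 67.982,74.142 129.758,74.142 129.758,178.432 67.982,178.432

[4] S346→`#0000ff` (engrave); open run; points: 177.671,77.913 155.338,155.750 47.922,136.605 176.360,55.193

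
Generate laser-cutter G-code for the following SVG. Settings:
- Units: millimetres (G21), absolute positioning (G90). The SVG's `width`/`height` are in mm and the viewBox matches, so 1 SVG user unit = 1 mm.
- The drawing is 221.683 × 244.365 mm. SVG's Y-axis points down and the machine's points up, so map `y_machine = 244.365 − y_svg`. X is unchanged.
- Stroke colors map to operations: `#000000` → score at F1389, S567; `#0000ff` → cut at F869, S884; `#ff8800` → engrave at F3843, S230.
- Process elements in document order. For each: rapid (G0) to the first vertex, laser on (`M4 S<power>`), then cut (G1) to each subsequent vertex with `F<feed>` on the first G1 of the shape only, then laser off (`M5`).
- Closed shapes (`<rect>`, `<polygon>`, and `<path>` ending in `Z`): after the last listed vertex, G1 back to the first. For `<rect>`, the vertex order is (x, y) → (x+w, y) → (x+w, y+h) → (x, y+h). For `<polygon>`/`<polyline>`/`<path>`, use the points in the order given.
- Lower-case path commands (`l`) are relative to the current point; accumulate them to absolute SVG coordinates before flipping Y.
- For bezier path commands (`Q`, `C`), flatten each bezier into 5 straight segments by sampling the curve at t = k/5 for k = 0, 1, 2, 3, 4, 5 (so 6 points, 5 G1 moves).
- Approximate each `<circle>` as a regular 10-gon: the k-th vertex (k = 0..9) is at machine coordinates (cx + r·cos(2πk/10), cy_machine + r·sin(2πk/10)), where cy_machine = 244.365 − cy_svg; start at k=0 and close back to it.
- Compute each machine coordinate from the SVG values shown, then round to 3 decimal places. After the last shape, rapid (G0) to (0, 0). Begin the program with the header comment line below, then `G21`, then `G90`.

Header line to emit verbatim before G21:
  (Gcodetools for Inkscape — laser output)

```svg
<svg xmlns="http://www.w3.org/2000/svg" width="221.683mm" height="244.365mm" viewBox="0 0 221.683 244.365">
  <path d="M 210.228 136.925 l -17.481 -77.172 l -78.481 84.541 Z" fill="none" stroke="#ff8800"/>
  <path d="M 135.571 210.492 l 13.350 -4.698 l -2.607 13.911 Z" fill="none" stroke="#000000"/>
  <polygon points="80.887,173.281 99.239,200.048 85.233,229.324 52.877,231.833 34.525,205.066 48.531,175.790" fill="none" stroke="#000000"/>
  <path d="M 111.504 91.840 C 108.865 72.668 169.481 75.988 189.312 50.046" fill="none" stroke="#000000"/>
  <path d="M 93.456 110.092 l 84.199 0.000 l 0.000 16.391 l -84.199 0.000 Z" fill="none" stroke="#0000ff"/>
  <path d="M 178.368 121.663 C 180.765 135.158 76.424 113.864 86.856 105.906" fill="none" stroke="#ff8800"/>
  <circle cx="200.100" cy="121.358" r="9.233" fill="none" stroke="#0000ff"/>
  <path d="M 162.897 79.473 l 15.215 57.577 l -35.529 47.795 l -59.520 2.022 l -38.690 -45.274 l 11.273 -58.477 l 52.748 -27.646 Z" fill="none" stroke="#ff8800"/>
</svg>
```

viewBox `0 0 221.683 244.365` with mm width/height → 1 unit = 1 mm. Flip: y_m = 244.365 − y_svg.

**Shape 1** — `<path>` closed polygon, stroke `#ff8800` → engrave (S230, F3843). Machine vertices: (210.228,107.440) → (192.747,184.612) → (114.266,100.071) → (210.228,107.440). Closed: final G1 returns to the first vertex.

**Shape 2** — `<path>` regular polygon, stroke `#000000` → score (S567, F1389). Machine vertices: (135.571,33.873) → (148.921,38.571) → (146.314,24.660) → (135.571,33.873). Closed: final G1 returns to the first vertex.

**Shape 3** — `<polygon>` regular polygon, stroke `#000000` → score (S567, F1389). Machine vertices: (80.887,71.084) → (99.239,44.317) → (85.233,15.041) → (52.877,12.532) → (34.525,39.299) → (48.531,68.575) → (80.887,71.084). Closed: final G1 returns to the first vertex.

**Shape 4** — `<path>` cubic bezier, stroke `#000000` → score (S567, F1389). Control points (SVG): P0=(111.504,91.840), P1=(108.865,72.668), P2=(169.481,75.988), P3=(189.312,50.046); sampled at t=k/5. Machine vertices: (111.504,152.525) → (116.679,161.743) → (132.041,168.047) → (152.597,173.922) → (173.352,181.851) → (189.312,194.319). Open path.

**Shape 5** — `<path>` rectangle, stroke `#0000ff` → cut (S884, F869). Machine vertices: (93.456,134.273) → (177.655,134.273) → (177.655,117.882) → (93.456,117.882) → (93.456,134.273). Closed: final G1 returns to the first vertex.

**Shape 6** — `<path>` cubic bezier, stroke `#ff8800` → engrave (S230, F3843). Control points (SVG): P0=(178.368,121.663), P1=(180.765,135.158), P2=(76.424,113.864), P3=(86.856,105.906); sampled at t=k/5. Machine vertices: (178.368,122.702) → (168.770,118.395) → (144.187,120.127) → (115.252,125.588) → (92.597,132.469) → (86.856,138.459). Open path.

**Shape 7** — `<circle>` circle, stroke `#0000ff` → cut (S884, F869). Machine vertices: (209.333,123.007) → (207.570,128.434) → (202.953,131.788) → (197.247,131.788) → (192.630,128.434) → (190.867,123.007) → (192.630,117.580) → (197.247,114.226) → (202.953,114.226) → (207.570,117.580) → (209.333,123.007). Closed: final G1 returns to the first vertex.

**Shape 8** — `<path>` regular polygon, stroke `#ff8800` → engrave (S230, F3843). Machine vertices: (162.897,164.892) → (178.112,107.315) → (142.583,59.520) → (83.063,57.498) → (44.373,102.772) → (55.646,161.249) → (108.394,188.895) → (162.897,164.892). Closed: final G1 returns to the first vertex.

(Gcodetools for Inkscape — laser output)
G21
G90
G0 X210.228 Y107.440
M4 S230
G1 X192.747 Y184.612 F3843
G1 X114.266 Y100.071
G1 X210.228 Y107.440
M5
G0 X135.571 Y33.873
M4 S567
G1 X148.921 Y38.571 F1389
G1 X146.314 Y24.660
G1 X135.571 Y33.873
M5
G0 X80.887 Y71.084
M4 S567
G1 X99.239 Y44.317 F1389
G1 X85.233 Y15.041
G1 X52.877 Y12.532
G1 X34.525 Y39.299
G1 X48.531 Y68.575
G1 X80.887 Y71.084
M5
G0 X111.504 Y152.525
M4 S567
G1 X116.679 Y161.743 F1389
G1 X132.041 Y168.047
G1 X152.597 Y173.922
G1 X173.352 Y181.851
G1 X189.312 Y194.319
M5
G0 X93.456 Y134.273
M4 S884
G1 X177.655 Y134.273 F869
G1 X177.655 Y117.882
G1 X93.456 Y117.882
G1 X93.456 Y134.273
M5
G0 X178.368 Y122.702
M4 S230
G1 X168.770 Y118.395 F3843
G1 X144.187 Y120.127
G1 X115.252 Y125.588
G1 X92.597 Y132.469
G1 X86.856 Y138.459
M5
G0 X209.333 Y123.007
M4 S884
G1 X207.570 Y128.434 F869
G1 X202.953 Y131.788
G1 X197.247 Y131.788
G1 X192.630 Y128.434
G1 X190.867 Y123.007
G1 X192.630 Y117.580
G1 X197.247 Y114.226
G1 X202.953 Y114.226
G1 X207.570 Y117.580
G1 X209.333 Y123.007
M5
G0 X162.897 Y164.892
M4 S230
G1 X178.112 Y107.315 F3843
G1 X142.583 Y59.520
G1 X83.063 Y57.498
G1 X44.373 Y102.772
G1 X55.646 Y161.249
G1 X108.394 Y188.895
G1 X162.897 Y164.892
M5
G0 X0.000 Y0.000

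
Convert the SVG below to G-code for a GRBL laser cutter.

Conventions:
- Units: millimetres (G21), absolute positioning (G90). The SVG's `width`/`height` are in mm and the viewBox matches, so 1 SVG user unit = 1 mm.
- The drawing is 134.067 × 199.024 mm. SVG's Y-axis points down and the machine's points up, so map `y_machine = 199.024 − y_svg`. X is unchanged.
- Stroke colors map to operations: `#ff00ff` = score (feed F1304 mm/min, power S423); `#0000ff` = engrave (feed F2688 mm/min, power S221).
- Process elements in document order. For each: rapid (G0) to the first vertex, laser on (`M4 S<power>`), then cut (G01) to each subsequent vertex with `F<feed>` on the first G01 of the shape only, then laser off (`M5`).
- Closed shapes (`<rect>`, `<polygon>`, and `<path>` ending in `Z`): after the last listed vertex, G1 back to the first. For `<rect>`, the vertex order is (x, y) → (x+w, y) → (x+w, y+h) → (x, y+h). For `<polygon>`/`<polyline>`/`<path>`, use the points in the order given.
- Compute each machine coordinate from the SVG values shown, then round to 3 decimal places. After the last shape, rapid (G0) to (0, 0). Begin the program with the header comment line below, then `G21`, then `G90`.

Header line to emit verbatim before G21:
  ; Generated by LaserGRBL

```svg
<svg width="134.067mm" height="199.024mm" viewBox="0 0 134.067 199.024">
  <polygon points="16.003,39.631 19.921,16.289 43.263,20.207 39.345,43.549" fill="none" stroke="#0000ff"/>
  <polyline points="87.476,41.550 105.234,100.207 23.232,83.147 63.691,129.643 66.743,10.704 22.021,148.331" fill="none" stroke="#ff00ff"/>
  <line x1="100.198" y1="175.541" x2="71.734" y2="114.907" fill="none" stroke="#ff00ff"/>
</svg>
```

viewBox `0 0 134.067 199.024` with mm width/height → 1 unit = 1 mm. Flip: y_m = 199.024 − y_svg.

**Shape 1** — `<polygon>` regular polygon, stroke `#0000ff` → engrave (S221, F2688). Machine vertices: (16.003,159.393) → (19.921,182.735) → (43.263,178.817) → (39.345,155.475) → (16.003,159.393). Closed: final G1 returns to the first vertex.

**Shape 2** — `<polyline>` open polyline, stroke `#ff00ff` → score (S423, F1304). Machine vertices: (87.476,157.474) → (105.234,98.817) → (23.232,115.877) → (63.691,69.381) → (66.743,188.320) → (22.021,50.693). Open path.

**Shape 3** — `<line>` line segment, stroke `#ff00ff` → score (S423, F1304). Machine vertices: (100.198,23.483) → (71.734,84.117). Open path.

; Generated by LaserGRBL
G21
G90
G0 X16.003 Y159.393
M4 S221
G01 X19.921 Y182.735 F2688
G01 X43.263 Y178.817
G01 X39.345 Y155.475
G01 X16.003 Y159.393
M5
G0 X87.476 Y157.474
M4 S423
G01 X105.234 Y98.817 F1304
G01 X23.232 Y115.877
G01 X63.691 Y69.381
G01 X66.743 Y188.320
G01 X22.021 Y50.693
M5
G0 X100.198 Y23.483
M4 S423
G01 X71.734 Y84.117 F1304
M5
G0 X0.000 Y0.000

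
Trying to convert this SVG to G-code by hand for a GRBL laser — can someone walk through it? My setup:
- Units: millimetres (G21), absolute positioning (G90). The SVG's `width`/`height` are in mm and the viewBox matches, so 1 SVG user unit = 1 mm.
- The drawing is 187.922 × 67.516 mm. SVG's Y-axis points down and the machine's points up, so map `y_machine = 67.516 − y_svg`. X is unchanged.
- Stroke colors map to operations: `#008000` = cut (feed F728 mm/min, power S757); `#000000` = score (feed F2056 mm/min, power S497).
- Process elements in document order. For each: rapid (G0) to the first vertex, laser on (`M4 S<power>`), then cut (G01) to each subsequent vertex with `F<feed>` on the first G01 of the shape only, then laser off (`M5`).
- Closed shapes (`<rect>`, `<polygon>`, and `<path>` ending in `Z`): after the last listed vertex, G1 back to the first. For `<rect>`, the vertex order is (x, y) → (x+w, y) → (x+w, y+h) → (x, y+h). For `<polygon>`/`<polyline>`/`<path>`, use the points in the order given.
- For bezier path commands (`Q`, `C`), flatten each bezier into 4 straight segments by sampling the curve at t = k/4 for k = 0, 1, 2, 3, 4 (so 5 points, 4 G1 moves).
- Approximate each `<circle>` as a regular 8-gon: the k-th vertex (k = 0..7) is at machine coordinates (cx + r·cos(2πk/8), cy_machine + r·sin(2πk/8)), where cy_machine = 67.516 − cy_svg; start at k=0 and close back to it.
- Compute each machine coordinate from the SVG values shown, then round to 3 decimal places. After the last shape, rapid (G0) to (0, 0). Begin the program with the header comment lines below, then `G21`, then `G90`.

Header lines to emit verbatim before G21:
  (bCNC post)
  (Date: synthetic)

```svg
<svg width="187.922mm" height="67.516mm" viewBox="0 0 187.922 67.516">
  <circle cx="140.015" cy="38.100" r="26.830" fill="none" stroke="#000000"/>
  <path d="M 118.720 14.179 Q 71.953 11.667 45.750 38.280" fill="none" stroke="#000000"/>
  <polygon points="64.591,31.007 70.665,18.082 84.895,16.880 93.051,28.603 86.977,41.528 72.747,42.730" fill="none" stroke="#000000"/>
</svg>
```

(bCNC post)
(Date: synthetic)
G21
G90
G0 X166.845 Y29.416
M4 S497
G01 X158.987 Y48.388 F2056
G01 X140.015 Y56.246
G01 X121.043 Y48.388
G01 X113.185 Y29.416
G01 X121.043 Y10.444
G01 X140.015 Y2.586
G01 X158.987 Y10.444
G01 X166.845 Y29.416
M5
G0 X118.720 Y53.337
M4 S497
G01 X96.622 Y52.773 F2056
G01 X77.094 Y48.568
G01 X60.137 Y40.722
G01 X45.750 Y29.236
M5
G0 X64.591 Y36.509
M4 S497
G01 X70.665 Y49.434 F2056
G01 X84.895 Y50.636
G01 X93.051 Y38.913
G01 X86.977 Y25.988
G01 X72.747 Y24.786
G01 X64.591 Y36.509
M5
G0 X0.000 Y0.000

1 u = 1 mm; y_m = 67.516 − y.

[1] `<circle>` circle, #000000→score S497 F2056: (166.845,29.416) → (158.987,48.388) → (140.015,56.246) → (121.043,48.388) → (113.185,29.416) → (121.043,10.444) → (140.015,2.586) → (158.987,10.444) → (166.845,29.416) (closed)

[2] `<path>` quadratic bezier, #000000→score S497 F2056: (118.720,53.337) → (96.622,52.773) → (77.094,48.568) → (60.137,40.722) → (45.750,29.236)

[3] `<polygon>` regular polygon, #000000→score S497 F2056: (64.591,36.509) → (70.665,49.434) → (84.895,50.636) → (93.051,38.913) → (86.977,25.988) → (72.747,24.786) → (64.591,36.509) (closed)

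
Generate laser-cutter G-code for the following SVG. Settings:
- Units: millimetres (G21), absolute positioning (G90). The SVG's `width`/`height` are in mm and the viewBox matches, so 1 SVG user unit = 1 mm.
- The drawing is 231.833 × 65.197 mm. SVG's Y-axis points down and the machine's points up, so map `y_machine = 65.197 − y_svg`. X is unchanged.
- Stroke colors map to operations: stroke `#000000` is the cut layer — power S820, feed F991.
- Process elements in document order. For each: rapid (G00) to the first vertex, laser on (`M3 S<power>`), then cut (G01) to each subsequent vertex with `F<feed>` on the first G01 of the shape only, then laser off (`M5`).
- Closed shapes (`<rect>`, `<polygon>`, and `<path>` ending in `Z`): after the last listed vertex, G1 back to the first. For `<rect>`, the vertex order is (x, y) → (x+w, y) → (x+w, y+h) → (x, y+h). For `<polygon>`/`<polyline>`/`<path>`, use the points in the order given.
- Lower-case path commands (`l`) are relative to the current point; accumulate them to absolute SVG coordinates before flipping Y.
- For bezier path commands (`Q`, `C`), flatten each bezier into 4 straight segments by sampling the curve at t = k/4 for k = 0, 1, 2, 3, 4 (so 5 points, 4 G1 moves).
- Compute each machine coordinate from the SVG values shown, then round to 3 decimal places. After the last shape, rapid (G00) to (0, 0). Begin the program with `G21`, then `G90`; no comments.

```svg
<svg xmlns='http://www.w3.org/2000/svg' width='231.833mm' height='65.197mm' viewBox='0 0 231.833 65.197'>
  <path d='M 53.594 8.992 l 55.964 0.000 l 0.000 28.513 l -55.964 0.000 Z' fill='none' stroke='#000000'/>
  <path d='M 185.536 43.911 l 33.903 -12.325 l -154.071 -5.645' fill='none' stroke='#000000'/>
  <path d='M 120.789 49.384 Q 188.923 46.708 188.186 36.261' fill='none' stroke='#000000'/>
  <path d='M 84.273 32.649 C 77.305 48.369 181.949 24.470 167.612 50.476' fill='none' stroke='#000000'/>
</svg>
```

G21
G90
G00 X53.594 Y56.205
M3 S820
G01 X109.558 Y56.205 F991
G01 X109.558 Y27.692
G01 X53.594 Y27.692
G01 X53.594 Y56.205
M5
G00 X185.536 Y21.286
M3 S820
G01 X219.439 Y33.611 F991
G01 X65.368 Y39.256
M5
G00 X120.789 Y15.813
M3 S820
G01 X150.552 Y17.637 F991
G01 X171.705 Y20.432
G01 X184.250 Y24.198
G01 X188.186 Y28.936
M5
G00 X84.273 Y32.548
M3 S820
G01 X96.371 Y26.788 F991
G01 X128.706 Y27.492
G01 X159.659 Y26.267
G01 X167.612 Y14.721
M5
G00 X0.000 Y0.000

viewBox `0 0 231.833 65.197` with mm width/height → 1 unit = 1 mm. Flip: y_m = 65.197 − y_svg.

**Shape 1** — `<path>` rectangle, stroke `#000000` → cut (S820, F991). Machine vertices: (53.594,56.205) → (109.558,56.205) → (109.558,27.692) → (53.594,27.692) → (53.594,56.205). Closed: final G1 returns to the first vertex.

**Shape 2** — `<path>` open polyline, stroke `#000000` → cut (S820, F991). Machine vertices: (185.536,21.286) → (219.439,33.611) → (65.368,39.256). Open path.

**Shape 3** — `<path>` quadratic bezier, stroke `#000000` → cut (S820, F991). Control points (SVG): P0=(120.789,49.384), P1=(188.923,46.708), P2=(188.186,36.261); sampled at t=k/4. Machine vertices: (120.789,15.813) → (150.552,17.637) → (171.705,20.432) → (184.250,24.198) → (188.186,28.936). Open path.

**Shape 4** — `<path>` cubic bezier, stroke `#000000` → cut (S820, F991). Control points (SVG): P0=(84.273,32.649), P1=(77.305,48.369), P2=(181.949,24.470), P3=(167.612,50.476); sampled at t=k/4. Machine vertices: (84.273,32.548) → (96.371,26.788) → (128.706,27.492) → (159.659,26.267) → (167.612,14.721). Open path.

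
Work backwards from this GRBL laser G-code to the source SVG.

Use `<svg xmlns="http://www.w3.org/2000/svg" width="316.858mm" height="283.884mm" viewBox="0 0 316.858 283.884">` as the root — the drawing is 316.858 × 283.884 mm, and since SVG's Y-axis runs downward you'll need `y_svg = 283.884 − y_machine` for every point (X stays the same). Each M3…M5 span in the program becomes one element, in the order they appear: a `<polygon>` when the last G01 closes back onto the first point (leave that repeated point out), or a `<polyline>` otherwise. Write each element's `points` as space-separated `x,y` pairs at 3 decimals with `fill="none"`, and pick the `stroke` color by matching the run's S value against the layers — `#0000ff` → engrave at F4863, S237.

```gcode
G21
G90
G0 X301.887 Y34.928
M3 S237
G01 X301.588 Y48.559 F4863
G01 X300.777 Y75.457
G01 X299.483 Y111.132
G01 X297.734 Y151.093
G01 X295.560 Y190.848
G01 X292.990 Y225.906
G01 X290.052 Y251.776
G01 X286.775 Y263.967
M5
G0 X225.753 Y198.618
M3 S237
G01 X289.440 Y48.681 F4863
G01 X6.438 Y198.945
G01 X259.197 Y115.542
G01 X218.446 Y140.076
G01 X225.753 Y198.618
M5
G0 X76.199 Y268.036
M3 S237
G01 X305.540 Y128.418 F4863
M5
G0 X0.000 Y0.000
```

<svg xmlns="http://www.w3.org/2000/svg" width="316.858mm" height="283.884mm" viewBox="0 0 316.858 283.884">
  <polyline points="301.887,248.956 301.588,235.325 300.777,208.427 299.483,172.752 297.734,132.791 295.560,93.036 292.990,57.978 290.052,32.108 286.775,19.917" fill="none" stroke="#0000ff"/>
  <polygon points="225.753,85.266 289.440,235.203 6.438,84.939 259.197,168.342 218.446,143.808" fill="none" stroke="#0000ff"/>
  <polyline points="76.199,15.848 305.540,155.466" fill="none" stroke="#0000ff"/>
</svg>

Each laser-on run becomes one SVG element. Flip Y back into SVG space with y_svg = 283.884 − y_machine. Every run uses S237, so all elements get stroke `#0000ff` (engrave).

Run 1: The run is open, so emit a `<polyline>` with points (Y-flipped): 301.887,248.956 301.588,235.325 300.777,208.427 299.483,172.752 297.734,132.791 295.560,93.036 292.990,57.978 290.052,32.108 286.775,19.917.

Run 2: The run returns to its start, so emit a `<polygon>` with points (Y-flipped): 225.753,85.266 289.440,235.203 6.438,84.939 259.197,168.342 218.446,143.808.

Run 3: The run is open, so emit a `<polyline>` with points (Y-flipped): 76.199,15.848 305.540,155.466.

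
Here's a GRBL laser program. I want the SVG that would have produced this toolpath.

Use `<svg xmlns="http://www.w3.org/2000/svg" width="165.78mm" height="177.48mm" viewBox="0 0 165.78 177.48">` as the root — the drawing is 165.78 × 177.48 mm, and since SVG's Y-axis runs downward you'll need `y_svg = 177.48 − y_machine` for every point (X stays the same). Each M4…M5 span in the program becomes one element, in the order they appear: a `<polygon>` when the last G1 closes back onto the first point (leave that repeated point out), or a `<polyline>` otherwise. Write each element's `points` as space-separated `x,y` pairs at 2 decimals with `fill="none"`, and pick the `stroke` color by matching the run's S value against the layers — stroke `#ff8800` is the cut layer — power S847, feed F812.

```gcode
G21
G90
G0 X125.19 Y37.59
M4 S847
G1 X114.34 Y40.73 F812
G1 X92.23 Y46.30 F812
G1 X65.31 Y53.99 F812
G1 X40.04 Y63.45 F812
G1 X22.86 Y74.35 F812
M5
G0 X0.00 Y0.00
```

y_svg = 177.48 − y_m. Every run uses S847, so all elements get stroke `#ff8800` (cut).

[1] open run; points: 125.19,139.89 114.34,136.75 92.23,131.18 65.31,123.49 40.04,114.03 22.86,103.13

<svg xmlns="http://www.w3.org/2000/svg" width="165.78mm" height="177.48mm" viewBox="0 0 165.78 177.48">
  <polyline points="125.19,139.89 114.34,136.75 92.23,131.18 65.31,123.49 40.04,114.03 22.86,103.13" fill="none" stroke="#ff8800"/>
</svg>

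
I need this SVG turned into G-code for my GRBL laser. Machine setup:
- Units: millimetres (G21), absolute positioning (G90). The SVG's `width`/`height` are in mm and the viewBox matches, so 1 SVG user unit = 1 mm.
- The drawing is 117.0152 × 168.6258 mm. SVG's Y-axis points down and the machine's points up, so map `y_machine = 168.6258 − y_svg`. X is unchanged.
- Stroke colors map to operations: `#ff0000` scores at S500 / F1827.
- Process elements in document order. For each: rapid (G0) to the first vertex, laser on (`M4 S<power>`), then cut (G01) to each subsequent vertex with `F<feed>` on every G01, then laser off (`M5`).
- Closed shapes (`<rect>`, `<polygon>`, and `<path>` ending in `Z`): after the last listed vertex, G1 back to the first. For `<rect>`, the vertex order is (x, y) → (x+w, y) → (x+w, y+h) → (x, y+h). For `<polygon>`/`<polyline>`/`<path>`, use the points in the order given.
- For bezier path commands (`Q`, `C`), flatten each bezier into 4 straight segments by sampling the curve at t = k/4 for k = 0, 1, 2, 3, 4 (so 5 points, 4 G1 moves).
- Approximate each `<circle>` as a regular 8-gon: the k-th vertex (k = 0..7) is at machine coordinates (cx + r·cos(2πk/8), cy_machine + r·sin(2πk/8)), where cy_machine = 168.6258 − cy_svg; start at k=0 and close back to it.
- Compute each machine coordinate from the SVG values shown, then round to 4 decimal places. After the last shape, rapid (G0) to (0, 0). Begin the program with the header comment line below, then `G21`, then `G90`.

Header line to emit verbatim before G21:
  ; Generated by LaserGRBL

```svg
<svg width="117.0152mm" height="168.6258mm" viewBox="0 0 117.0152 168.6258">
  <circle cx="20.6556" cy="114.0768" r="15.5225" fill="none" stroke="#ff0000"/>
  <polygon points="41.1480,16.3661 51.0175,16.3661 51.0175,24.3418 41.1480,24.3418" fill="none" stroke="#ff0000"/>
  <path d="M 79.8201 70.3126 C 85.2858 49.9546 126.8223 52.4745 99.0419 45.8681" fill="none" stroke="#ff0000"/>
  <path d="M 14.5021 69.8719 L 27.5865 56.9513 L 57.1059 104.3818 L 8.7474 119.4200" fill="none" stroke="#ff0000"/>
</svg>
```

; Generated by LaserGRBL
G21
G90
G0 X36.1781 Y54.5490
M4 S500
G01 X31.6317 Y65.5251 F1827
G01 X20.6556 Y70.0715 F1827
G01 X9.6795 Y65.5251 F1827
G01 X5.1331 Y54.5490 F1827
G01 X9.6795 Y43.5729 F1827
G01 X20.6556 Y39.0265 F1827
G01 X31.6317 Y43.5729 F1827
G01 X36.1781 Y54.5490 F1827
M5
G0 X41.1480 Y152.2597
M4 S500
G01 X51.0175 Y152.2597 F1827
G01 X51.0175 Y144.2840 F1827
G01 X41.1480 Y144.2840 F1827
G01 X41.1480 Y152.2597 F1827
M5
G0 X79.8201 Y98.3132
M4 S500
G01 X89.0360 Y109.7922 F1827
G01 X101.8983 Y115.6923 F1827
G01 X108.5270 Y119.0140 F1827
G01 X99.0419 Y122.7577 F1827
M5
G0 X14.5021 Y98.7539
M4 S500
G01 X27.5865 Y111.6745 F1827
G01 X57.1059 Y64.2440 F1827
G01 X8.7474 Y49.2058 F1827
M5
G0 X0.0000 Y0.0000

viewBox `0 0 117.0152 168.6258` with mm width/height → 1 unit = 1 mm. Flip: y_m = 168.6258 − y_svg.

**Shape 1** — `<circle>` circle, stroke `#ff0000` → score (S500, F1827). Machine vertices: (36.1781,54.5490) → (31.6317,65.5251) → (20.6556,70.0715) → (9.6795,65.5251) → (5.1331,54.5490) → (9.6795,43.5729) → (20.6556,39.0265) → (31.6317,43.5729) → (36.1781,54.5490). Closed: final G1 returns to the first vertex.

**Shape 2** — `<polygon>` rectangle, stroke `#ff0000` → score (S500, F1827). Machine vertices: (41.1480,152.2597) → (51.0175,152.2597) → (51.0175,144.2840) → (41.1480,144.2840) → (41.1480,152.2597). Closed: final G1 returns to the first vertex.

**Shape 3** — `<path>` cubic bezier, stroke `#ff0000` → score (S500, F1827). Control points (SVG): P0=(79.8201,70.3126), P1=(85.2858,49.9546), P2=(126.8223,52.4745), P3=(99.0419,45.8681); sampled at t=k/4. Machine vertices: (79.8201,98.3132) → (89.0360,109.7922) → (101.8983,115.6923) → (108.5270,119.0140) → (99.0419,122.7577). Open path.

**Shape 4** — `<path>` open polyline, stroke `#ff0000` → score (S500, F1827). Machine vertices: (14.5021,98.7539) → (27.5865,111.6745) → (57.1059,64.2440) → (8.7474,49.2058). Open path.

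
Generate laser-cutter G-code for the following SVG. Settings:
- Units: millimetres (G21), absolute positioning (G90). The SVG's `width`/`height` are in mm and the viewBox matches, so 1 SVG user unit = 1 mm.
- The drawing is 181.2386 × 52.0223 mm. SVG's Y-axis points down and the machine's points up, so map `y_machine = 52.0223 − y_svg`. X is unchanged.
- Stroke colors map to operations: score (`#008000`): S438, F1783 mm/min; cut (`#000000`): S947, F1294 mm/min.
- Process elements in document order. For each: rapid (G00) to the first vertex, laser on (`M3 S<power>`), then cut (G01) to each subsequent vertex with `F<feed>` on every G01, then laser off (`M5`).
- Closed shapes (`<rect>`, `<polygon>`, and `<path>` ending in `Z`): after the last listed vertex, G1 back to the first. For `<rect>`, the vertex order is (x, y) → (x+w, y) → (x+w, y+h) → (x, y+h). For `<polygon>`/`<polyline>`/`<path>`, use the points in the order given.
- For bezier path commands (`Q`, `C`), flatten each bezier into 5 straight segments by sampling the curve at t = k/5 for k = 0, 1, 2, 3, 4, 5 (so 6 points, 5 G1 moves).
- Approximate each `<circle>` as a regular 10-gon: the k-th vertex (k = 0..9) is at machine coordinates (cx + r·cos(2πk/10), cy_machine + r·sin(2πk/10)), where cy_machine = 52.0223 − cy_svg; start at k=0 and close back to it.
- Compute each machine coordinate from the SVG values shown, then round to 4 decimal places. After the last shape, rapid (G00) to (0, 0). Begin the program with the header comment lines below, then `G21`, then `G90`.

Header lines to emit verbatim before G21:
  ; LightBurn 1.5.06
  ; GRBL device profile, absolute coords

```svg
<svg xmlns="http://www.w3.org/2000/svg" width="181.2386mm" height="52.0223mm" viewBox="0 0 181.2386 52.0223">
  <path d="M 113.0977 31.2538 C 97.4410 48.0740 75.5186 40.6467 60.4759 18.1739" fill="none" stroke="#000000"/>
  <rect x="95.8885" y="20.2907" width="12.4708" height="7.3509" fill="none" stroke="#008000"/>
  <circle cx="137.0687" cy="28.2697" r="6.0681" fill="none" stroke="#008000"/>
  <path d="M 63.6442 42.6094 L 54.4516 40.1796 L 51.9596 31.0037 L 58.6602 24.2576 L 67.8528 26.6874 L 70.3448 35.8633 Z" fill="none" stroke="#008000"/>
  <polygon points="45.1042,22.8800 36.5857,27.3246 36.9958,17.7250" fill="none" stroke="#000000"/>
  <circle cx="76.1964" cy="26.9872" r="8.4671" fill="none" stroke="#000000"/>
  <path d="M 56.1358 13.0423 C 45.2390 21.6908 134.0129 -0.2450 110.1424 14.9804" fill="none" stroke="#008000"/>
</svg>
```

; LightBurn 1.5.06
; GRBL device profile, absolute coords
G21
G90
G00 X113.0977 Y20.7685
M3 S947
G01 X103.0570 Y13.5125 F1294
G01 X92.1434 Y11.6341 F1294
G01 X80.9881 Y14.6918 F1294
G01 X70.2219 Y22.2438 F1294
G01 X60.4759 Y33.8484 F1294
M5
G00 X95.8885 Y31.7316
M3 S438
G01 X108.3593 Y31.7316 F1783
G01 X108.3593 Y24.3807 F1783
G01 X95.8885 Y24.3807 F1783
G01 X95.8885 Y31.7316 F1783
M5
G00 X143.1368 Y23.7526
M3 S438
G01 X141.9779 Y27.3193 F1783
G01 X138.9438 Y29.5237 F1783
G01 X135.1936 Y29.5237 F1783
G01 X132.1595 Y27.3193 F1783
G01 X131.0006 Y23.7526 F1783
G01 X132.1595 Y20.1859 F1783
G01 X135.1936 Y17.9815 F1783
G01 X138.9438 Y17.9815 F1783
G01 X141.9779 Y20.1859 F1783
G01 X143.1368 Y23.7526 F1783
M5
G00 X63.6442 Y9.4129
M3 S438
G01 X54.4516 Y11.8427 F1783
G01 X51.9596 Y21.0186 F1783
G01 X58.6602 Y27.7647 F1783
G01 X67.8528 Y25.3349 F1783
G01 X70.3448 Y16.1590 F1783
G01 X63.6442 Y9.4129 F1783
M5
G00 X45.1042 Y29.1423
M3 S947
G01 X36.5857 Y24.6977 F1294
G01 X36.9958 Y34.2973 F1294
G01 X45.1042 Y29.1423 F1294
M5
G00 X84.6635 Y25.0351
M3 S947
G01 X83.0464 Y30.0119 F1294
G01 X78.8129 Y33.0878 F1294
G01 X73.5799 Y33.0878 F1294
G01 X69.3464 Y30.0119 F1294
G01 X67.7293 Y25.0351 F1294
G01 X69.3464 Y20.0583 F1294
G01 X73.5799 Y16.9824 F1294
G01 X78.8129 Y16.9824 F1294
G01 X83.0464 Y20.0583 F1294
G01 X84.6635 Y25.0351 F1294
M5
G00 X56.1358 Y38.9800
M3 S438
G01 X59.8597 Y36.9191 F1783
G01 X77.3134 Y38.9466 F1783
G01 X98.3059 Y41.8107 F1783
G01 X112.6459 Y42.2598 F1783
G01 X110.1424 Y37.0419 F1783
M5
G00 X0.0000 Y0.0000

viewBox `0 0 181.2386 52.0223` with mm width/height → 1 unit = 1 mm. Flip: y_m = 52.0223 − y_svg.

**Shape 1** — `<path>` cubic bezier, stroke `#000000` → cut (S947, F1294). Control points (SVG): P0=(113.0977,31.2538), P1=(97.4410,48.0740), P2=(75.5186,40.6467), P3=(60.4759,18.1739); sampled at t=k/5. Machine vertices: (113.0977,20.7685) → (103.0570,13.5125) → (92.1434,11.6341) → (80.9881,14.6918) → (70.2219,22.2438) → (60.4759,33.8484). Open path.

**Shape 2** — `<rect>` rectangle, stroke `#008000` → score (S438, F1783). Machine vertices: (95.8885,31.7316) → (108.3593,31.7316) → (108.3593,24.3807) → (95.8885,24.3807) → (95.8885,31.7316). Closed: final G1 returns to the first vertex.

**Shape 3** — `<circle>` circle, stroke `#008000` → score (S438, F1783). Machine vertices: (143.1368,23.7526) → (141.9779,27.3193) → (138.9438,29.5237) → (135.1936,29.5237) → (132.1595,27.3193) → (131.0006,23.7526) → (132.1595,20.1859) → (135.1936,17.9815) → (138.9438,17.9815) → (141.9779,20.1859) → (143.1368,23.7526). Closed: final G1 returns to the first vertex.

**Shape 4** — `<path>` regular polygon, stroke `#008000` → score (S438, F1783). Machine vertices: (63.6442,9.4129) → (54.4516,11.8427) → (51.9596,21.0186) → (58.6602,27.7647) → (67.8528,25.3349) → (70.3448,16.1590) → (63.6442,9.4129). Closed: final G1 returns to the first vertex.

**Shape 5** — `<polygon>` regular polygon, stroke `#000000` → cut (S947, F1294). Machine vertices: (45.1042,29.1423) → (36.5857,24.6977) → (36.9958,34.2973) → (45.1042,29.1423). Closed: final G1 returns to the first vertex.

**Shape 6** — `<circle>` circle, stroke `#000000` → cut (S947, F1294). Machine vertices: (84.6635,25.0351) → (83.0464,30.0119) → (78.8129,33.0878) → (73.5799,33.0878) → (69.3464,30.0119) → (67.7293,25.0351) → (69.3464,20.0583) → (73.5799,16.9824) → (78.8129,16.9824) → (83.0464,20.0583) → (84.6635,25.0351). Closed: final G1 returns to the first vertex.

**Shape 7** — `<path>` cubic bezier, stroke `#008000` → score (S438, F1783). Control points (SVG): P0=(56.1358,13.0423), P1=(45.2390,21.6908), P2=(134.0129,-0.2450), P3=(110.1424,14.9804); sampled at t=k/5. Machine vertices: (56.1358,38.9800) → (59.8597,36.9191) → (77.3134,38.9466) → (98.3059,41.8107) → (112.6459,42.2598) → (110.1424,37.0419). Open path.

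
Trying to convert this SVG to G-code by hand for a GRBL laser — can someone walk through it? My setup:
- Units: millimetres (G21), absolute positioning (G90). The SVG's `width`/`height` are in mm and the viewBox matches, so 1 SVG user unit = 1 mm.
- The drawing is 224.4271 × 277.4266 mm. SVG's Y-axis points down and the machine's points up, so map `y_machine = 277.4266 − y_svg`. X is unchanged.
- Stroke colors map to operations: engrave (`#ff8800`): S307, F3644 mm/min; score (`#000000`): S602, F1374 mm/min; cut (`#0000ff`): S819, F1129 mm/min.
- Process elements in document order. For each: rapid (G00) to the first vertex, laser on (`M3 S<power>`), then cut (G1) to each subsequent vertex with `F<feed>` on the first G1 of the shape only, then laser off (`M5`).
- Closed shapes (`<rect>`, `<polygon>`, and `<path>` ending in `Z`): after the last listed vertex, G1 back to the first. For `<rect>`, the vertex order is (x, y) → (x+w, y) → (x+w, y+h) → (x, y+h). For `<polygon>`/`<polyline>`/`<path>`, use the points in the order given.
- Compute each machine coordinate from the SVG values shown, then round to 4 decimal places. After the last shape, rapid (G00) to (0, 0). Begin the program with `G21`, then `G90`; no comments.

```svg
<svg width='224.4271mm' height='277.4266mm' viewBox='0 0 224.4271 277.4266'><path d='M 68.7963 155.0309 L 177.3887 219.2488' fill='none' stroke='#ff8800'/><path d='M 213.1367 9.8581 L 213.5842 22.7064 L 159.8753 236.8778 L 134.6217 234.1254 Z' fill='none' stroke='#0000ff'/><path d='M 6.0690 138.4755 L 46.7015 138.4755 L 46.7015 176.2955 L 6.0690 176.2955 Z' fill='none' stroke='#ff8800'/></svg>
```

viewBox `0 0 224.4271 277.4266` with mm width/height → 1 unit = 1 mm. Flip: y_m = 277.4266 − y_svg.

**Shape 1** — `<path>` line segment, stroke `#ff8800` → engrave (S307, F3644). Machine vertices: (68.7963,122.3957) → (177.3887,58.1778). Open path.

**Shape 2** — `<path>` closed polygon, stroke `#0000ff` → cut (S819, F1129). Machine vertices: (213.1367,267.5685) → (213.5842,254.7202) → (159.8753,40.5488) → (134.6217,43.3012) → (213.1367,267.5685). Closed: final G1 returns to the first vertex.

**Shape 3** — `<path>` rectangle, stroke `#ff8800` → engrave (S307, F3644). Machine vertices: (6.0690,138.9511) → (46.7015,138.9511) → (46.7015,101.1311) → (6.0690,101.1311) → (6.0690,138.9511). Closed: final G1 returns to the first vertex.

G21
G90
G00 X68.7963 Y122.3957
M3 S307
G1 X177.3887 Y58.1778 F3644
M5
G00 X213.1367 Y267.5685
M3 S819
G1 X213.5842 Y254.7202 F1129
G1 X159.8753 Y40.5488
G1 X134.6217 Y43.3012
G1 X213.1367 Y267.5685
M5
G00 X6.0690 Y138.9511
M3 S307
G1 X46.7015 Y138.9511 F3644
G1 X46.7015 Y101.1311
G1 X6.0690 Y101.1311
G1 X6.0690 Y138.9511
M5
G00 X0.0000 Y0.0000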